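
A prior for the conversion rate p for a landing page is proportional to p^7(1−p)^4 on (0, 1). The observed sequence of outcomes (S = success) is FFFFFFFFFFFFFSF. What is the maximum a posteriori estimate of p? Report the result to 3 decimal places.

p̂_MAP = 0.308

The prior density ∝ p^7(1−p)^4 is the kernel of Beta(8, 5).
Data: 1 success in 15 trials (from the sequence). The binomial likelihood contributes p(1−p)^14, so the posterior is Beta(8+1, 5+14) = Beta(9, 19).
For Beta(a, b) with a, b > 1 the mode is (a−1)/(a+b−2) = 8/26 ≈ 0.308.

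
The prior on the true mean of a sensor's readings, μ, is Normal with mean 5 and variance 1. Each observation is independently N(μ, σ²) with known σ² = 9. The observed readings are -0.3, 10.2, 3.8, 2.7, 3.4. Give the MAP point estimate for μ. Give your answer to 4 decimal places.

n = 5; x̄ = ((-0.3) + 10.2 + 3.8 + 2.7 + 3.4)/5 = 19.8/5 = 3.96.
For a Normal prior and Normal likelihood with known variance, the posterior is Normal; its mode equals its mean, the precision-weighted average.
Prior precision 1/σ₀² = 1/1 = 1; data precision n/σ² = 5/9.
μ̂ = (1·5 + (5/9)·3.96) / (1 + 5/9) = 7.2/(14/9) = 162/35 ≈ 4.6286.

μ̂_MAP = 4.6286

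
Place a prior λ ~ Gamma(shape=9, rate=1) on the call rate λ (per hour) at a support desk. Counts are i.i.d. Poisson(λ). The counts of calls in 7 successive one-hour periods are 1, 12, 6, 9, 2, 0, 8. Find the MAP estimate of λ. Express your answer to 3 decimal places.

λ̂_MAP = 5.750

Σxᵢ = 1+12+6+9+2+0+8 = 38, with n = 7.
Posterior ∝ λ^8e^(−1λ) · λ^38e^(−7λ) = λ^46e^(−8λ), i.e. Gamma(shape=47, rate=8).
The mode of a Gamma(a, b) with a ≥ 1 (shape–rate) is (a−1)/b = 46/8 ≈ 5.750.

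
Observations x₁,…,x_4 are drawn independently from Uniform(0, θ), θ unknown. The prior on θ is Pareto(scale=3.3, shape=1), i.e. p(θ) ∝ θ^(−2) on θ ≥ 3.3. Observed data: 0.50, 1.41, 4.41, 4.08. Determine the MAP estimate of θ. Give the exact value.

θ̂_MAP = 4.41

The Uniform(0, θ) likelihood is θ^(−n) for θ ≥ max(xᵢ), zero otherwise. Here max(xᵢ) = 4.41.
Posterior ∝ θ^(−2) · θ^(−4) = θ^(−6) on θ ≥ max(3.3, 4.41) = 4.41.
This density is strictly decreasing in θ, so the posterior mode lies at the lower boundary of the support.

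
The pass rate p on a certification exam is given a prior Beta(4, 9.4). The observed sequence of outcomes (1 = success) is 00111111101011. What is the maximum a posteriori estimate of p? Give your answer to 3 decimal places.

p̂_MAP = 0.512

Prior: Beta(4, 9.4).
Data: 10 successes in 14 trials (from the sequence). The binomial likelihood contributes p^10(1−p)^4, so the posterior is Beta(4+10, 9.4+4) = Beta(14, 13.4).
For Beta(a, b) with a, b > 1 the mode is (a−1)/(a+b−2) = 13/25.4 ≈ 0.512.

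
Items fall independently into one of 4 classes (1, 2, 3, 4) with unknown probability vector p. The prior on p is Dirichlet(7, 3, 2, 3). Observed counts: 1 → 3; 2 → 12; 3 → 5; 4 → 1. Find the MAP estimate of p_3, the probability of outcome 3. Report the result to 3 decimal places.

MAP estimate: 0.188

The posterior is Dirichlet(αᵢ + nᵢ) = Dirichlet(10, 15, 7, 4).
For a Dirichlet(a₁,…,a_K) with all aᵢ > 1, the mode has j-th component (aⱼ − 1)/(Σaᵢ − K).
Here Σaᵢ = 36 and K = 4, so p_3 = (7 − 1)/(36 − 4) = 6/32 ≈ 0.188.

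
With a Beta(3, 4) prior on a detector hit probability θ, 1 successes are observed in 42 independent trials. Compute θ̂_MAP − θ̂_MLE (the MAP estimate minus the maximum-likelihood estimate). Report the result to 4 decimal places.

Posterior is Beta(4, 45); MAP = (4−1)/(49−2) = 3/47 ≈ 0.06383.
MLE ignores the prior: θ̂_MLE = k/n = 1/42 ≈ 0.02381.
Difference = 3/47 − 1/42 = 79/1974 ≈ 0.0400.

MAP − MLE = 0.0400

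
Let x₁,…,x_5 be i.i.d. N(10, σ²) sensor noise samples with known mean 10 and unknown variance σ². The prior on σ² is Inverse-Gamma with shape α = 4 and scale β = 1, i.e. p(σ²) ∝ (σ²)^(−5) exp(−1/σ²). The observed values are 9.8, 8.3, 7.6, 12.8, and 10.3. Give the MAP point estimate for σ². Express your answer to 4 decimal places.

σ̂²_MAP = 1.2413

Sum of squared deviations about the known mean: SS = (9.8−10)² + (8.3−10)² + (7.6−10)² + (12.8−10)² + (10.3−10)² = 16.62.
The Normal likelihood contributes (σ²)^(−n/2) exp(−SS/(2σ²)), so the posterior is Inverse-Gamma(α + n/2, β + SS/2) = Inverse-Gamma(6.5, 9.31).
The mode of Inverse-Gamma(a, b) is b/(a+1) = 9.31/7.5 ≈ 1.2413.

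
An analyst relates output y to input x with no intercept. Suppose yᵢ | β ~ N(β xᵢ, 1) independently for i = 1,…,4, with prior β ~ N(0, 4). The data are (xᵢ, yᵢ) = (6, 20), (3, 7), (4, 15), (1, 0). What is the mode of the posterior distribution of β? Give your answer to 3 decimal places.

β̂_MAP = 3.229

log p(β | y) = −Σ(yᵢ − βxᵢ)²/(2·1) − β²/(2·4) + const.
Setting the derivative to zero: Σxᵢ(yᵢ − βxᵢ)/1 − β/4 = 0, so β = Σxᵢyᵢ / (Σxᵢ² + σ²/τ²).
Σxᵢyᵢ = 6·20 + 3·7 + 4·15 + 1·0 = 201; Σxᵢ² = 62; σ²/τ² = 0.25.
β̂_MAP = 201 / (62 + 0.25) = 201/62.25 ≈ 3.229.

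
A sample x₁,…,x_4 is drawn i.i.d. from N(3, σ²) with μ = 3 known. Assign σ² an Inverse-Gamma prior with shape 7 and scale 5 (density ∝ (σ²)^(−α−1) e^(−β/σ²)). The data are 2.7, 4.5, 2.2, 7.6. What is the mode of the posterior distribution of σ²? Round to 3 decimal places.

σ̂²_MAP = 1.707

Sum of squared deviations about the known mean: SS = (2.7−3)² + (4.5−3)² + (2.2−3)² + (7.6−3)² = 24.14.
The Normal likelihood contributes (σ²)^(−n/2) exp(−SS/(2σ²)), so the posterior is Inverse-Gamma(α + n/2, β + SS/2) = Inverse-Gamma(9, 17.07).
The mode of Inverse-Gamma(a, b) is b/(a+1) = 17.07/10 ≈ 1.707.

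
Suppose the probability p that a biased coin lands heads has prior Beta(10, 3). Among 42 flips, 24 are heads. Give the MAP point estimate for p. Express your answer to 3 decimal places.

p̂_MAP = 0.623

Prior: Beta(10, 3).
Data: 24 successes in 42 trials. The binomial likelihood contributes p^24(1−p)^18, so the posterior is Beta(10+24, 3+18) = Beta(34, 21).
For Beta(a, b) with a, b > 1 the mode is (a−1)/(a+b−2) = 33/53 ≈ 0.623.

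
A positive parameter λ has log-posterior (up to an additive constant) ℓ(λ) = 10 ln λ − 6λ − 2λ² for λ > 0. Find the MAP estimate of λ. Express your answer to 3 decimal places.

λ̂_MAP = 1.000

ℓ'(λ) = 10/λ − 6 − 4λ. Setting this to zero and multiplying by λ: 4λ² + 6λ − 10 = 0.
λ = (−6 + √(6² + 4·4·10)) / (2·4) = (−6 + √196) / 8 = (−6 + 14)/8 = 1.
ℓ''(λ) = −10/λ² − 4 < 0, confirming a maximum.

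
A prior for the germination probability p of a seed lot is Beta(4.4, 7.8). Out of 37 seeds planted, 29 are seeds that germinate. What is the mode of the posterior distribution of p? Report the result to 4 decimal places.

p̂_MAP = 0.6864

Prior: Beta(4.4, 7.8).
Data: 29 successes in 37 trials. The binomial likelihood contributes p^29(1−p)^8, so the posterior is Beta(4.4+29, 7.8+8) = Beta(33.4, 15.8).
For Beta(a, b) with a, b > 1 the mode is (a−1)/(a+b−2) = 32.4/47.2 ≈ 0.6864.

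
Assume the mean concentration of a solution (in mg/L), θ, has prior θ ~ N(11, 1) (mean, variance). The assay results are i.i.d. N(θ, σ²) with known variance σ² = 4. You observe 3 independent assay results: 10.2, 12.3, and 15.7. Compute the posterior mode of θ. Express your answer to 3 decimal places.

θ̂_MAP = 11.743

n = 3; x̄ = (10.2 + 12.3 + 15.7)/3 = 38.2/3 = 191/15 ≈ 12.7333.
For a Normal prior and Normal likelihood with known variance, the posterior is Normal; its mode equals its mean, the precision-weighted average.
Prior precision 1/σ₀² = 1/1 = 1; data precision n/σ² = 3/4 = 0.75.
θ̂ = (1·11 + 0.75·(191/15)) / (1 + 0.75) = 20.55/1.75 = 411/35 ≈ 11.743.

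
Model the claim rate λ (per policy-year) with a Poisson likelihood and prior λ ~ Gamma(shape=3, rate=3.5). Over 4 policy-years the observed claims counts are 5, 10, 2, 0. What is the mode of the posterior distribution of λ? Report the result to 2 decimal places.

Σxᵢ = 5+10+2+0 = 17, with n = 4.
Posterior ∝ λ^2e^(−3.5λ) · λ^17e^(−4λ) = λ^19e^(−7.5λ), i.e. Gamma(shape=20, rate=7.5).
The mode of a Gamma(a, b) with a ≥ 1 (shape–rate) is (a−1)/b = 19/7.5 ≈ 2.53.

λ̂_MAP = 2.53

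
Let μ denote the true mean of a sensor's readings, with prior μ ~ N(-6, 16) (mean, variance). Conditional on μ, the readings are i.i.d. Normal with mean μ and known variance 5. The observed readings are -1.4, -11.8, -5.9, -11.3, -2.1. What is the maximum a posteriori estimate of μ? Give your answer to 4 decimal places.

μ̂_MAP = -6.4706

n = 5; x̄ = ((-1.4) + (-11.8) + (-5.9) + (-11.3) + (-2.1))/5 = -32.5/5 = -6.5.
For a Normal prior and Normal likelihood with known variance, the posterior is Normal; its mode equals its mean, the precision-weighted average.
Prior precision 1/σ₀² = 1/16 = 0.0625; data precision n/σ² = 5/5 = 1.
μ̂ = (0.0625·(-6) + 1·(-6.5)) / (0.0625 + 1) = (-6.875)/1.0625 = -110/17 ≈ -6.4706.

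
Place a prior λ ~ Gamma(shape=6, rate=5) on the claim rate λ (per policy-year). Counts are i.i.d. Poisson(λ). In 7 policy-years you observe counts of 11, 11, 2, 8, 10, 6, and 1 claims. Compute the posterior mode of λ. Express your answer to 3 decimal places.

Σxᵢ = 11+11+2+8+10+6+1 = 49, with n = 7.
Posterior ∝ λ^5e^(−5λ) · λ^49e^(−7λ) = λ^54e^(−12λ), i.e. Gamma(shape=55, rate=12).
The mode of a Gamma(a, b) with a ≥ 1 (shape–rate) is (a−1)/b = 54/12 ≈ 4.500.

λ̂_MAP = 4.500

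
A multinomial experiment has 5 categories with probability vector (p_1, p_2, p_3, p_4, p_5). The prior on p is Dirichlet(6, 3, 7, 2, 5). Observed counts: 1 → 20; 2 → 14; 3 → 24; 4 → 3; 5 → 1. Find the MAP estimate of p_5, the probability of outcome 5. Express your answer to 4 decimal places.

The posterior is Dirichlet(αᵢ + nᵢ) = Dirichlet(26, 17, 31, 5, 6).
For a Dirichlet(a₁,…,a_K) with all aᵢ > 1, the mode has j-th component (aⱼ − 1)/(Σaᵢ − K).
Here Σaᵢ = 85 and K = 5, so p_5 = (6 − 1)/(85 − 5) = 5/80 ≈ 0.0625.

MAP estimate: 0.0625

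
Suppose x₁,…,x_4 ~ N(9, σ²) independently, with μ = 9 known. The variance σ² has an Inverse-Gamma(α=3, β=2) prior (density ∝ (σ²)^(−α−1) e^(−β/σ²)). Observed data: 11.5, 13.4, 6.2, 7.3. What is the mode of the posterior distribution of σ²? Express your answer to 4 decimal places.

σ̂²_MAP = 3.3617

Sum of squared deviations about the known mean: SS = (11.5−9)² + (13.4−9)² + (6.2−9)² + (7.3−9)² = 36.34.
The Normal likelihood contributes (σ²)^(−n/2) exp(−SS/(2σ²)), so the posterior is Inverse-Gamma(α + n/2, β + SS/2) = Inverse-Gamma(5, 20.17).
The mode of Inverse-Gamma(a, b) is b/(a+1) = 20.17/6 ≈ 3.3617.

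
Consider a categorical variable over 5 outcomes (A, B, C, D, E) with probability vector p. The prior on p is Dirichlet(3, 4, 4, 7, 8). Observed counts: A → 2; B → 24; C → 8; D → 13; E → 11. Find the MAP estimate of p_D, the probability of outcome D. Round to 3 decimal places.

MAP estimate of p_D = 0.241

The posterior is Dirichlet(αᵢ + nᵢ) = Dirichlet(5, 28, 12, 20, 19).
For a Dirichlet(a₁,…,a_K) with all aᵢ > 1, the mode has j-th component (aⱼ − 1)/(Σaᵢ − K).
Here Σaᵢ = 84 and K = 5, so p_D = (20 − 1)/(84 − 5) = 19/79 ≈ 0.241.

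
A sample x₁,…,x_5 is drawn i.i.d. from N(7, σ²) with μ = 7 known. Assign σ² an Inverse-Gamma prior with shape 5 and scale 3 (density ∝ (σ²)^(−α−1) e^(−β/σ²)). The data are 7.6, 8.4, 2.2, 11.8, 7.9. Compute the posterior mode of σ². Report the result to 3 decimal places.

σ̂²_MAP = 3.248

Sum of squared deviations about the known mean: SS = (7.6−7)² + (8.4−7)² + (2.2−7)² + (11.8−7)² + (7.9−7)² = 49.21.
The Normal likelihood contributes (σ²)^(−n/2) exp(−SS/(2σ²)), so the posterior is Inverse-Gamma(α + n/2, β + SS/2) = Inverse-Gamma(7.5, 27.605).
The mode of Inverse-Gamma(a, b) is b/(a+1) = 27.605/8.5 ≈ 3.248.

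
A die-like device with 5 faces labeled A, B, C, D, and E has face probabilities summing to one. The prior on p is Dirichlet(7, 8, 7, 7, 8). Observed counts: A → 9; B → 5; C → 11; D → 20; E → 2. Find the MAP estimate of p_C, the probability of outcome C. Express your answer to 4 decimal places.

The posterior is Dirichlet(αᵢ + nᵢ) = Dirichlet(16, 13, 18, 27, 10).
For a Dirichlet(a₁,…,a_K) with all aᵢ > 1, the mode has j-th component (aⱼ − 1)/(Σaᵢ − K).
Here Σaᵢ = 84 and K = 5, so p_C = (18 − 1)/(84 − 5) = 17/79 ≈ 0.2152.

MAP estimate of p_C = 0.2152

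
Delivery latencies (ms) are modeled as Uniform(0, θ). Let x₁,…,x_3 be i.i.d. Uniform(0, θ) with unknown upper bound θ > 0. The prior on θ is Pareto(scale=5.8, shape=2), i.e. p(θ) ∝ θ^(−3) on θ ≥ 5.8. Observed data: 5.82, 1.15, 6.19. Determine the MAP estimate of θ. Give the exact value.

θ̂_MAP = 6.19

The Uniform(0, θ) likelihood is θ^(−n) for θ ≥ max(xᵢ), zero otherwise. Here max(xᵢ) = 6.19.
Posterior ∝ θ^(−3) · θ^(−3) = θ^(−6) on θ ≥ max(5.8, 6.19) = 6.19.
This density is strictly decreasing in θ, so the posterior mode lies at the lower boundary of the support.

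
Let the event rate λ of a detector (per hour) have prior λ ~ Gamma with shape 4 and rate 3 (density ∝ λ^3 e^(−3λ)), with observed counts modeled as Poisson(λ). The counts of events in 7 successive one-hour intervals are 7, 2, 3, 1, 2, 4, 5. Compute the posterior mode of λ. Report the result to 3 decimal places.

Σxᵢ = 7+2+3+1+2+4+5 = 24, with n = 7.
Posterior ∝ λ^3e^(−3λ) · λ^24e^(−7λ) = λ^27e^(−10λ), i.e. Gamma(shape=28, rate=10).
The mode of a Gamma(a, b) with a ≥ 1 (shape–rate) is (a−1)/b = 27/10 ≈ 2.700.

λ̂_MAP = 2.700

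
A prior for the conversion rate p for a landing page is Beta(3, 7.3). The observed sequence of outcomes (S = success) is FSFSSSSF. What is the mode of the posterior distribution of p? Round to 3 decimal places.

p̂_MAP = 0.429

Prior: Beta(3, 7.3).
Data: 5 successes in 8 trials (from the sequence). The binomial likelihood contributes p^5(1−p)^3, so the posterior is Beta(3+5, 7.3+3) = Beta(8, 10.3).
For Beta(a, b) with a, b > 1 the mode is (a−1)/(a+b−2) = 7/16.3 ≈ 0.429.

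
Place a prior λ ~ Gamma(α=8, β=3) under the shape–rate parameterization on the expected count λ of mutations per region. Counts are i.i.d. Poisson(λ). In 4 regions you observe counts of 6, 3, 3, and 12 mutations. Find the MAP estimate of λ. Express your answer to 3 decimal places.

λ̂_MAP = 4.429

Σxᵢ = 6+3+3+12 = 24, with n = 4.
Posterior ∝ λ^7e^(−3λ) · λ^24e^(−4λ) = λ^31e^(−7λ), i.e. Gamma(shape=32, rate=7).
The mode of a Gamma(a, b) with a ≥ 1 (shape–rate) is (a−1)/b = 31/7 ≈ 4.429.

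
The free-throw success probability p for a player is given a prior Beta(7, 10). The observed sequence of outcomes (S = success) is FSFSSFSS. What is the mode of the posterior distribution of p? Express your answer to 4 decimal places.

Prior: Beta(7, 10).
Data: 5 successes in 8 trials (from the sequence). The binomial likelihood contributes p^5(1−p)^3, so the posterior is Beta(7+5, 10+3) = Beta(12, 13).
For Beta(a, b) with a, b > 1 the mode is (a−1)/(a+b−2) = 11/23 ≈ 0.4783.

p̂_MAP = 0.4783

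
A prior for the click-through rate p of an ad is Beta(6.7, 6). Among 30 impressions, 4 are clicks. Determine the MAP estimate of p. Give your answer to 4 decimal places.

Prior: Beta(6.7, 6).
Data: 4 successes in 30 trials. The binomial likelihood contributes p^4(1−p)^26, so the posterior is Beta(6.7+4, 6+26) = Beta(10.7, 32).
For Beta(a, b) with a, b > 1 the mode is (a−1)/(a+b−2) = 9.7/40.7 ≈ 0.2383.

p̂_MAP = 0.2383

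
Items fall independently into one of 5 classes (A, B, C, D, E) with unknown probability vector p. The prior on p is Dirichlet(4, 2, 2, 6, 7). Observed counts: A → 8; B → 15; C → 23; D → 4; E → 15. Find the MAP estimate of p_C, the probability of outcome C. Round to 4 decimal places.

The posterior is Dirichlet(αᵢ + nᵢ) = Dirichlet(12, 17, 25, 10, 22).
For a Dirichlet(a₁,…,a_K) with all aᵢ > 1, the mode has j-th component (aⱼ − 1)/(Σaᵢ − K).
Here Σaᵢ = 86 and K = 5, so p_C = (25 − 1)/(86 − 5) = 24/81 ≈ 0.2963.

MAP estimate of p_C = 0.2963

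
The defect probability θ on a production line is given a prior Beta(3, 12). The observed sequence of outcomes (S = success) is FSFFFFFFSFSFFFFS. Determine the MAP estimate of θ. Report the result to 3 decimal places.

θ̂_MAP = 0.207

Prior: Beta(3, 12).
Data: 4 successes in 16 trials (from the sequence). The binomial likelihood contributes θ^4(1−θ)^12, so the posterior is Beta(3+4, 12+12) = Beta(7, 24).
For Beta(a, b) with a, b > 1 the mode is (a−1)/(a+b−2) = 6/29 ≈ 0.207.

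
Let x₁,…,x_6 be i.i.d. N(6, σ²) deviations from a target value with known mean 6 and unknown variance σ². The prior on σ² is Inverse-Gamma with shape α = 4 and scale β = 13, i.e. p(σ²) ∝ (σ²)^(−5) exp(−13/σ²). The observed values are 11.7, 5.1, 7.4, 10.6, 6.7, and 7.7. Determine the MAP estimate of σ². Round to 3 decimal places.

σ̂²_MAP = 5.363

Sum of squared deviations about the known mean: SS = (11.7−6)² + (5.1−6)² + (7.4−6)² + (10.6−6)² + (6.7−6)² + (7.7−6)² = 59.8.
The Normal likelihood contributes (σ²)^(−n/2) exp(−SS/(2σ²)), so the posterior is Inverse-Gamma(α + n/2, β + SS/2) = Inverse-Gamma(7, 42.9).
The mode of Inverse-Gamma(a, b) is b/(a+1) = 42.9/8 ≈ 5.363.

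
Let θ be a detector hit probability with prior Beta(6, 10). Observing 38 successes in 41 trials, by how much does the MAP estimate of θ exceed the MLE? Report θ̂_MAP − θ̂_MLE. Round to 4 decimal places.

Posterior is Beta(44, 13); MAP = (44−1)/(57−2) = 43/55 ≈ 0.78182.
MLE ignores the prior: θ̂_MLE = k/n = 38/41 ≈ 0.92683.
Difference = 43/55 − 38/41 = -327/2255 ≈ -0.1450.

MAP − MLE = -0.1450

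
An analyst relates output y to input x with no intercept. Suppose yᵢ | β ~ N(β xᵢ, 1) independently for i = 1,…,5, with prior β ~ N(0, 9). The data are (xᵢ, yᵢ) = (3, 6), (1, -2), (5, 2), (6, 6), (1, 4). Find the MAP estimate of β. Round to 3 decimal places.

log p(β | y) = −Σ(yᵢ − βxᵢ)²/(2·1) − β²/(2·9) + const.
Setting the derivative to zero: Σxᵢ(yᵢ − βxᵢ)/1 − β/9 = 0, so β = Σxᵢyᵢ / (Σxᵢ² + σ²/τ²).
Σxᵢyᵢ = 3·6 + 1·(-2) + 5·2 + 6·6 + 1·4 = 66; Σxᵢ² = 72; σ²/τ² = 1/9.
β̂_MAP = 66 / (72 + 1/9) = 66/(649/9) = 54/59 ≈ 0.915.

β̂_MAP = 0.915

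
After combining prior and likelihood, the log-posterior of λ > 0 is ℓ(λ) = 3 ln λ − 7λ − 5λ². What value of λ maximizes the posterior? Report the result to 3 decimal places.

ℓ'(λ) = 3/λ − 7 − 10λ. Setting this to zero and multiplying by λ: 10λ² + 7λ − 3 = 0.
λ = (−7 + √(7² + 4·10·3)) / (2·10) = (−7 + √169) / 20 = (−7 + 13)/20 = 3/10.
ℓ''(λ) = −3/λ² − 10 < 0, confirming a maximum.

λ̂_MAP = 0.300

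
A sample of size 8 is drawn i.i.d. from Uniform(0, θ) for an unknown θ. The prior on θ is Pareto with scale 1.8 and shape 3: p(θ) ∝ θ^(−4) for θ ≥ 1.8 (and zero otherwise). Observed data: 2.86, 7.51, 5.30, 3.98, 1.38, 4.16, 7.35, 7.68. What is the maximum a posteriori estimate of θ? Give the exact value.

The Uniform(0, θ) likelihood is θ^(−n) for θ ≥ max(xᵢ), zero otherwise. Here max(xᵢ) = 7.68.
Posterior ∝ θ^(−4) · θ^(−8) = θ^(−12) on θ ≥ max(1.8, 7.68) = 7.68.
This density is strictly decreasing in θ, so the posterior mode lies at the lower boundary of the support.

θ̂_MAP = 7.68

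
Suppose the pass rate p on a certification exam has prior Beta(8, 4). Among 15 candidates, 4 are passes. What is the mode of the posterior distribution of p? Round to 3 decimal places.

Prior: Beta(8, 4).
Data: 4 successes in 15 trials. The binomial likelihood contributes p^4(1−p)^11, so the posterior is Beta(8+4, 4+11) = Beta(12, 15).
For Beta(a, b) with a, b > 1 the mode is (a−1)/(a+b−2) = 11/25 ≈ 0.440.

p̂_MAP = 0.440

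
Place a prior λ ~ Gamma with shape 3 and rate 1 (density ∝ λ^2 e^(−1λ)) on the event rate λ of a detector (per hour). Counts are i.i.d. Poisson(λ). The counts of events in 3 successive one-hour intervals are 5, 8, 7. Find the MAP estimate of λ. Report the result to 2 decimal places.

Σxᵢ = 5+8+7 = 20, with n = 3.
Posterior ∝ λ^2e^(−1λ) · λ^20e^(−3λ) = λ^22e^(−4λ), i.e. Gamma(shape=23, rate=4).
The mode of a Gamma(a, b) with a ≥ 1 (shape–rate) is (a−1)/b = 22/4 ≈ 5.50.

λ̂_MAP = 5.50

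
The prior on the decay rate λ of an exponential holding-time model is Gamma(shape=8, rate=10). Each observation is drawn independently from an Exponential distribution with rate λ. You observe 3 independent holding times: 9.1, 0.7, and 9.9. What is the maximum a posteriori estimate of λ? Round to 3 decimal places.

λ̂_MAP = 0.337

The Exponential(rate=λ) likelihood is ∝ λ^n e^(−λΣtᵢ). Here n = 3 and Σtᵢ = 9.1 + 0.7 + 9.9 = 19.7.
Posterior ∝ λ^7e^(−10λ) · λ^3e^(−19.7λ) = λ^10e^(−29.7λ), i.e. Gamma(11, 29.7).
Mode = (a−1)/b = 10/29.7 ≈ 0.337.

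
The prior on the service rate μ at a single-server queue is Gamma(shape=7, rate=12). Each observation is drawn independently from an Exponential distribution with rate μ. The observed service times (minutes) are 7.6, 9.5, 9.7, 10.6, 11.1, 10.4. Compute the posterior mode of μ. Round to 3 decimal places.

The Exponential(rate=μ) likelihood is ∝ μ^n e^(−μΣtᵢ). Here n = 6 and Σtᵢ = 7.6 + 9.5 + 9.7 + 10.6 + 11.1 + 10.4 = 58.9.
Posterior ∝ μ^6e^(−12μ) · μ^6e^(−58.9μ) = μ^12e^(−70.9μ), i.e. Gamma(13, 70.9).
Mode = (a−1)/b = 12/70.9 ≈ 0.169.

μ̂_MAP = 0.169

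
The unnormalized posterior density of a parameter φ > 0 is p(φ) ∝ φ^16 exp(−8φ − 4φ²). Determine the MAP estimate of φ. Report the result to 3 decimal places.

ℓ'(φ) = 16/φ − 8 − 8φ. Setting this to zero and multiplying by φ: 8φ² + 8φ − 16 = 0.
φ = (−8 + √(8² + 4·8·16)) / (2·8) = (−8 + √576) / 16 = (−8 + 24)/16 = 1.
ℓ''(φ) = −16/φ² − 8 < 0, confirming a maximum.

φ̂_MAP = 1.000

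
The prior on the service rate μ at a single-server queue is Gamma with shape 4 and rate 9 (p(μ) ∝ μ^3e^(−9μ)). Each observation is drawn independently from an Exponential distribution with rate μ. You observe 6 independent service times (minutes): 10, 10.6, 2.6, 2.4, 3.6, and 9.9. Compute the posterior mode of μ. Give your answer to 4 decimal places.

μ̂_MAP = 0.1871

The Exponential(rate=μ) likelihood is ∝ μ^n e^(−μΣtᵢ). Here n = 6 and Σtᵢ = 10 + 10.6 + 2.6 + 2.4 + 3.6 + 9.9 = 39.1.
Posterior ∝ μ^3e^(−9μ) · μ^6e^(−39.1μ) = μ^9e^(−48.1μ), i.e. Gamma(10, 48.1).
Mode = (a−1)/b = 9/48.1 ≈ 0.1871.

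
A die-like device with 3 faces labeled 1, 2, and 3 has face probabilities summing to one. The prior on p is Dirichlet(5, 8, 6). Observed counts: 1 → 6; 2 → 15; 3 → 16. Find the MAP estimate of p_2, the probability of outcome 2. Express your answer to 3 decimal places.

The posterior is Dirichlet(αᵢ + nᵢ) = Dirichlet(11, 23, 22).
For a Dirichlet(a₁,…,a_K) with all aᵢ > 1, the mode has j-th component (aⱼ − 1)/(Σaᵢ − K).
Here Σaᵢ = 56 and K = 3, so p_2 = (23 − 1)/(56 − 3) = 22/53 ≈ 0.415.

MAP estimate: 0.415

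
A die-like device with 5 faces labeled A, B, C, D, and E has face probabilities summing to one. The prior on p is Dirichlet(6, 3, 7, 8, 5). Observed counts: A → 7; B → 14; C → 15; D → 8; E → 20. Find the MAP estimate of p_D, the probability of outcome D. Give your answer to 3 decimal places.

The posterior is Dirichlet(αᵢ + nᵢ) = Dirichlet(13, 17, 22, 16, 25).
For a Dirichlet(a₁,…,a_K) with all aᵢ > 1, the mode has j-th component (aⱼ − 1)/(Σaᵢ − K).
Here Σaᵢ = 93 and K = 5, so p_D = (16 − 1)/(93 − 5) = 15/88 ≈ 0.170.

MAP estimate of p_D = 0.170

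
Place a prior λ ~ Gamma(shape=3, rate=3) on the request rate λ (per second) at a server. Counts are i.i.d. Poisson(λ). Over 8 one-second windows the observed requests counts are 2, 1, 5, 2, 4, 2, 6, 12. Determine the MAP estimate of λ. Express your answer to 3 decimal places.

Σxᵢ = 2+1+5+2+4+2+6+12 = 34, with n = 8.
Posterior ∝ λ^2e^(−3λ) · λ^34e^(−8λ) = λ^36e^(−11λ), i.e. Gamma(shape=37, rate=11).
The mode of a Gamma(a, b) with a ≥ 1 (shape–rate) is (a−1)/b = 36/11 ≈ 3.273.

λ̂_MAP = 3.273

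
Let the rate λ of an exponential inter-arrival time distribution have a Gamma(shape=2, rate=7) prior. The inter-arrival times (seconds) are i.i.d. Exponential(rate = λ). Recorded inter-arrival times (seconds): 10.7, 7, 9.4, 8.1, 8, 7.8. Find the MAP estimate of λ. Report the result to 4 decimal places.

λ̂_MAP = 0.1207

The Exponential(rate=λ) likelihood is ∝ λ^n e^(−λΣtᵢ). Here n = 6 and Σtᵢ = 10.7 + 7 + 9.4 + 8.1 + 8 + 7.8 = 51.
Posterior ∝ λe^(−7λ) · λ^6e^(−51λ) = λ^7e^(−58λ), i.e. Gamma(8, 58).
Mode = (a−1)/b = 7/58 ≈ 0.1207.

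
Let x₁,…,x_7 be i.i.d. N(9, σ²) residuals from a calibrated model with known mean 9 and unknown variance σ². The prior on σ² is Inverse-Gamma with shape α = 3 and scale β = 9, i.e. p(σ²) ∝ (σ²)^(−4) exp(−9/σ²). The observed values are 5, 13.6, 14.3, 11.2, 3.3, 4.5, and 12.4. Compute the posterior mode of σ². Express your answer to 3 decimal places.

σ̂²_MAP = 10.159

Sum of squared deviations about the known mean: SS = (5−9)² + (13.6−9)² + (14.3−9)² + (11.2−9)² + (3.3−9)² + (4.5−9)² + (12.4−9)² = 134.39.
The Normal likelihood contributes (σ²)^(−n/2) exp(−SS/(2σ²)), so the posterior is Inverse-Gamma(α + n/2, β + SS/2) = Inverse-Gamma(6.5, 76.195).
The mode of Inverse-Gamma(a, b) is b/(a+1) = 76.195/7.5 ≈ 10.159.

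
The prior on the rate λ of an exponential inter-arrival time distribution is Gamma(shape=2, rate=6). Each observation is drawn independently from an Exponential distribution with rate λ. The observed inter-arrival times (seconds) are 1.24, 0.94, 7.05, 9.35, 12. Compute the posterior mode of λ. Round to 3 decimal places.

λ̂_MAP = 0.164

The Exponential(rate=λ) likelihood is ∝ λ^n e^(−λΣtᵢ). Here n = 5 and Σtᵢ = 1.24 + 0.94 + 7.05 + 9.35 + 12 = 30.58.
Posterior ∝ λe^(−6λ) · λ^5e^(−30.58λ) = λ^6e^(−36.58λ), i.e. Gamma(7, 36.58).
Mode = (a−1)/b = 6/36.58 ≈ 0.164.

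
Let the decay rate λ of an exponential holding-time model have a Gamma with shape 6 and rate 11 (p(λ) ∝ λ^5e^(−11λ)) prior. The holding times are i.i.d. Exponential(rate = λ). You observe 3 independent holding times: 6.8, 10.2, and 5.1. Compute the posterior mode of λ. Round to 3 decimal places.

The Exponential(rate=λ) likelihood is ∝ λ^n e^(−λΣtᵢ). Here n = 3 and Σtᵢ = 6.8 + 10.2 + 5.1 = 22.1.
Posterior ∝ λ^5e^(−11λ) · λ^3e^(−22.1λ) = λ^8e^(−33.1λ), i.e. Gamma(9, 33.1).
Mode = (a−1)/b = 8/33.1 ≈ 0.242.

λ̂_MAP = 0.242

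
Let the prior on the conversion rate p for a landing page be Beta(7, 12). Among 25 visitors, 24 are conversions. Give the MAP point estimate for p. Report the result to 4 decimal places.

Prior: Beta(7, 12).
Data: 24 successes in 25 trials. The binomial likelihood contributes p^24(1−p)^1, so the posterior is Beta(7+24, 12+1) = Beta(31, 13).
For Beta(a, b) with a, b > 1 the mode is (a−1)/(a+b−2) = 30/42 ≈ 0.7143.

p̂_MAP = 0.7143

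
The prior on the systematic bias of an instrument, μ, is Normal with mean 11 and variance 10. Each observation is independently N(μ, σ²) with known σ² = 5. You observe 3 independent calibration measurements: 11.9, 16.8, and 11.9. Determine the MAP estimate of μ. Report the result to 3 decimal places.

n = 3; x̄ = (11.9 + 16.8 + 11.9)/3 = 40.6/3 = 203/15 ≈ 13.5333.
For a Normal prior and Normal likelihood with known variance, the posterior is Normal; its mode equals its mean, the precision-weighted average.
Prior precision 1/σ₀² = 1/10 = 0.1; data precision n/σ² = 3/5 = 0.6.
μ̂ = (0.1·11 + 0.6·(203/15)) / (0.1 + 0.6) = 9.22/0.7 = 461/35 ≈ 13.171.

μ̂_MAP = 13.171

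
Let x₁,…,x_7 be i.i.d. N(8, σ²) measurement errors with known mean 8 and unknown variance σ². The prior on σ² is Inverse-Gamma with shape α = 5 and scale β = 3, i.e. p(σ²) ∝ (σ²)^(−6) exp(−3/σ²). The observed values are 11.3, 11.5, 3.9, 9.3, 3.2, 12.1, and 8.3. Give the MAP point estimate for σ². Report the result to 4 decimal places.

σ̂²_MAP = 4.6095

Sum of squared deviations about the known mean: SS = (11.3−8)² + (11.5−8)² + (3.9−8)² + (9.3−8)² + (3.2−8)² + (12.1−8)² + (8.3−8)² = 81.58.
The Normal likelihood contributes (σ²)^(−n/2) exp(−SS/(2σ²)), so the posterior is Inverse-Gamma(α + n/2, β + SS/2) = Inverse-Gamma(8.5, 43.79).
The mode of Inverse-Gamma(a, b) is b/(a+1) = 43.79/9.5 ≈ 4.6095.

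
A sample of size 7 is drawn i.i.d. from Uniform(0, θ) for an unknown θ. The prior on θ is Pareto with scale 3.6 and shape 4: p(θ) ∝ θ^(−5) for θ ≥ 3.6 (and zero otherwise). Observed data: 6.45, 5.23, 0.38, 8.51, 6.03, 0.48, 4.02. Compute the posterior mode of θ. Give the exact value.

θ̂_MAP = 8.51

The Uniform(0, θ) likelihood is θ^(−n) for θ ≥ max(xᵢ), zero otherwise. Here max(xᵢ) = 8.51.
Posterior ∝ θ^(−5) · θ^(−7) = θ^(−12) on θ ≥ max(3.6, 8.51) = 8.51.
This density is strictly decreasing in θ, so the posterior mode lies at the lower boundary of the support.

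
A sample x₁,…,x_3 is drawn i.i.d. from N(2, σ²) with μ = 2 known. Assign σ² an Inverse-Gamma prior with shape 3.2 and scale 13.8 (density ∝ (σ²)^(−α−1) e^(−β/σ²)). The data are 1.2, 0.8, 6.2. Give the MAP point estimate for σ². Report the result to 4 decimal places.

σ̂²_MAP = 4.1509

Sum of squared deviations about the known mean: SS = (1.2−2)² + (0.8−2)² + (6.2−2)² = 19.72.
The Normal likelihood contributes (σ²)^(−n/2) exp(−SS/(2σ²)), so the posterior is Inverse-Gamma(α + n/2, β + SS/2) = Inverse-Gamma(4.7, 23.66).
The mode of Inverse-Gamma(a, b) is b/(a+1) = 23.66/5.7 ≈ 4.1509.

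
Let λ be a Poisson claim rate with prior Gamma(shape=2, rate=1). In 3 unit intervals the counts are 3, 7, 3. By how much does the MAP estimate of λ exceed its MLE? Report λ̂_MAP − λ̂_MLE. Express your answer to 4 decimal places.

Σxᵢ = 13. Posterior is Gamma(15, 4); MAP = (15−1)/4 = 14/4 ≈ 3.50000.
MLE = x̄ = 13/3 ≈ 4.33333.
Difference = 14/4 − 13/3 = -5/6 ≈ -0.8333.

MAP − MLE = -0.8333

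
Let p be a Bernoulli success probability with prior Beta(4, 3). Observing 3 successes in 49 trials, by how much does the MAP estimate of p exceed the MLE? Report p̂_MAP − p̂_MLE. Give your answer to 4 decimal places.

Posterior is Beta(7, 49); MAP = (7−1)/(56−2) = 6/54 ≈ 0.11111.
MLE ignores the prior: p̂_MLE = k/n = 3/49 ≈ 0.06122.
Difference = 6/54 − 3/49 = 22/441 ≈ 0.0499.

MAP − MLE = 0.0499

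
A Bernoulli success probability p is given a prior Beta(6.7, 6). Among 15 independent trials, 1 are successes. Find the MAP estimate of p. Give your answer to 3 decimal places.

Prior: Beta(6.7, 6).
Data: 1 success in 15 trials. The binomial likelihood contributes p(1−p)^14, so the posterior is Beta(6.7+1, 6+14) = Beta(7.7, 20).
For Beta(a, b) with a, b > 1 the mode is (a−1)/(a+b−2) = 6.7/25.7 ≈ 0.261.

p̂_MAP = 0.261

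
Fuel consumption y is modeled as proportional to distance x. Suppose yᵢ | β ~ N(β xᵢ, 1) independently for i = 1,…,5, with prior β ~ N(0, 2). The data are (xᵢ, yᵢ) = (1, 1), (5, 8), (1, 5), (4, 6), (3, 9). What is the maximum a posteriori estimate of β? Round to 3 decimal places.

log p(β | y) = −Σ(yᵢ − βxᵢ)²/(2·1) − β²/(2·2) + const.
Setting the derivative to zero: Σxᵢ(yᵢ − βxᵢ)/1 − β/2 = 0, so β = Σxᵢyᵢ / (Σxᵢ² + σ²/τ²).
Σxᵢyᵢ = 1·1 + 5·8 + 1·5 + 4·6 + 3·9 = 97; Σxᵢ² = 52; σ²/τ² = 0.5.
β̂_MAP = 97 / (52 + 0.5) = 97/52.5 ≈ 1.848.

β̂_MAP = 1.848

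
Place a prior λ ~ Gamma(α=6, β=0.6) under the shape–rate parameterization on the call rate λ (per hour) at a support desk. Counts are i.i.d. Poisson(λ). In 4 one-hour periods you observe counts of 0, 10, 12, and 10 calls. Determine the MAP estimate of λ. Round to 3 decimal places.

λ̂_MAP = 8.043

Σxᵢ = 0+10+12+10 = 32, with n = 4.
Posterior ∝ λ^5e^(−0.6λ) · λ^32e^(−4λ) = λ^37e^(−4.6λ), i.e. Gamma(shape=38, rate=4.6).
The mode of a Gamma(a, b) with a ≥ 1 (shape–rate) is (a−1)/b = 37/4.6 ≈ 8.043.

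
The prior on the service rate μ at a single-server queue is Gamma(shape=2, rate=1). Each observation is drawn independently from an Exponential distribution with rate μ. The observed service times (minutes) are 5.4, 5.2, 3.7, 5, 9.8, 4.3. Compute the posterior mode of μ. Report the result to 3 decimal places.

The Exponential(rate=μ) likelihood is ∝ μ^n e^(−μΣtᵢ). Here n = 6 and Σtᵢ = 5.4 + 5.2 + 3.7 + 5 + 9.8 + 4.3 = 33.4.
Posterior ∝ μe^(−1μ) · μ^6e^(−33.4μ) = μ^7e^(−34.4μ), i.e. Gamma(8, 34.4).
Mode = (a−1)/b = 7/34.4 ≈ 0.203.

μ̂_MAP = 0.203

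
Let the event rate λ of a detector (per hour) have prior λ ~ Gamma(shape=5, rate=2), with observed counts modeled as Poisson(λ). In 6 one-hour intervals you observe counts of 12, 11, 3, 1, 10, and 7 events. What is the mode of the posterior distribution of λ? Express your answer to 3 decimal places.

λ̂_MAP = 6.000

Σxᵢ = 12+11+3+1+10+7 = 44, with n = 6.
Posterior ∝ λ^4e^(−2λ) · λ^44e^(−6λ) = λ^48e^(−8λ), i.e. Gamma(shape=49, rate=8).
The mode of a Gamma(a, b) with a ≥ 1 (shape–rate) is (a−1)/b = 48/8 ≈ 6.000.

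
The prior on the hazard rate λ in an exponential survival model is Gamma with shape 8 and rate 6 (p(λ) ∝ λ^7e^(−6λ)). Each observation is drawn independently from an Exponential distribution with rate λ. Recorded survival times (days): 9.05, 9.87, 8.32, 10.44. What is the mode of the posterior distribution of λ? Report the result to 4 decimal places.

λ̂_MAP = 0.2518

The Exponential(rate=λ) likelihood is ∝ λ^n e^(−λΣtᵢ). Here n = 4 and Σtᵢ = 9.05 + 9.87 + 8.32 + 10.44 = 37.68.
Posterior ∝ λ^7e^(−6λ) · λ^4e^(−37.68λ) = λ^11e^(−43.68λ), i.e. Gamma(12, 43.68).
Mode = (a−1)/b = 11/43.68 ≈ 0.2518.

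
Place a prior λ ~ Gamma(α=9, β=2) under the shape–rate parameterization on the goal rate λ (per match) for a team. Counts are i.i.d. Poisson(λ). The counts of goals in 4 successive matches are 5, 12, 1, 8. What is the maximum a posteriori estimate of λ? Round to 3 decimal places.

λ̂_MAP = 5.667

Σxᵢ = 5+12+1+8 = 26, with n = 4.
Posterior ∝ λ^8e^(−2λ) · λ^26e^(−4λ) = λ^34e^(−6λ), i.e. Gamma(shape=35, rate=6).
The mode of a Gamma(a, b) with a ≥ 1 (shape–rate) is (a−1)/b = 34/6 ≈ 5.667.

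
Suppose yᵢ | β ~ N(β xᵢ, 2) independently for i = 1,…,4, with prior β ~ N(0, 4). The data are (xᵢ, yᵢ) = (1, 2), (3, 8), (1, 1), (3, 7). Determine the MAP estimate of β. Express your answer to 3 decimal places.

log p(β | y) = −Σ(yᵢ − βxᵢ)²/(2·2) − β²/(2·4) + const.
Setting the derivative to zero: Σxᵢ(yᵢ − βxᵢ)/2 − β/4 = 0, so β = Σxᵢyᵢ / (Σxᵢ² + σ²/τ²).
Σxᵢyᵢ = 1·2 + 3·8 + 1·1 + 3·7 = 48; Σxᵢ² = 20; σ²/τ² = 0.5.
β̂_MAP = 48 / (20 + 0.5) = 48/20.5 ≈ 2.341.

β̂_MAP = 2.341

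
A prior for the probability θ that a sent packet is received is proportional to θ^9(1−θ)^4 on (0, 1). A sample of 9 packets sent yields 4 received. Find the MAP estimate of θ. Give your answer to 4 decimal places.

The prior density ∝ θ^9(1−θ)^4 is the kernel of Beta(10, 5).
Data: 4 successes in 9 trials. The binomial likelihood contributes θ^4(1−θ)^5, so the posterior is Beta(10+4, 5+5) = Beta(14, 10).
For Beta(a, b) with a, b > 1 the mode is (a−1)/(a+b−2) = 13/22 ≈ 0.5909.

θ̂_MAP = 0.5909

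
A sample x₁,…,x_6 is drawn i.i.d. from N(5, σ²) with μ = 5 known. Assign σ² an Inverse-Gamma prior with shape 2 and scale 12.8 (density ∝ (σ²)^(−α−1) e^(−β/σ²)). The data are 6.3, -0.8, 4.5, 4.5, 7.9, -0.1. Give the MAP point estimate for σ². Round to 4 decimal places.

σ̂²_MAP = 7.9875

Sum of squared deviations about the known mean: SS = (6.3−5)² + (-0.8−5)² + (4.5−5)² + (4.5−5)² + (7.9−5)² + (-0.1−5)² = 70.25.
The Normal likelihood contributes (σ²)^(−n/2) exp(−SS/(2σ²)), so the posterior is Inverse-Gamma(α + n/2, β + SS/2) = Inverse-Gamma(5, 47.925).
The mode of Inverse-Gamma(a, b) is b/(a+1) = 47.925/6 ≈ 7.9875.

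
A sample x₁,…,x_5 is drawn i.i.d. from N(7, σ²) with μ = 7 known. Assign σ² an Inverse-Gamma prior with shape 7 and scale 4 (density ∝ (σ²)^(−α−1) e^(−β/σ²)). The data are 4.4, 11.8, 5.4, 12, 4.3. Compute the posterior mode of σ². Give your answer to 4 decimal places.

σ̂²_MAP = 3.4595

Sum of squared deviations about the known mean: SS = (4.4−7)² + (11.8−7)² + (5.4−7)² + (12−7)² + (4.3−7)² = 64.65.
The Normal likelihood contributes (σ²)^(−n/2) exp(−SS/(2σ²)), so the posterior is Inverse-Gamma(α + n/2, β + SS/2) = Inverse-Gamma(9.5, 36.325).
The mode of Inverse-Gamma(a, b) is b/(a+1) = 36.325/10.5 ≈ 3.4595.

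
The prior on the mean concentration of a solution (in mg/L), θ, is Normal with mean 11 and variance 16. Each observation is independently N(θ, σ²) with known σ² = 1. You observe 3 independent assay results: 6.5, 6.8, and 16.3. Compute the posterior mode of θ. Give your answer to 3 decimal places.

θ̂_MAP = 9.890

n = 3; x̄ = (6.5 + 6.8 + 16.3)/3 = 29.6/3 = 148/15 ≈ 9.8667.
For a Normal prior and Normal likelihood with known variance, the posterior is Normal; its mode equals its mean, the precision-weighted average.
Prior precision 1/σ₀² = 1/16 = 0.0625; data precision n/σ² = 3/1 = 3.
θ̂ = (0.0625·11 + 3·(148/15)) / (0.0625 + 3) = 30.2875/3.0625 = 2423/245 ≈ 9.890.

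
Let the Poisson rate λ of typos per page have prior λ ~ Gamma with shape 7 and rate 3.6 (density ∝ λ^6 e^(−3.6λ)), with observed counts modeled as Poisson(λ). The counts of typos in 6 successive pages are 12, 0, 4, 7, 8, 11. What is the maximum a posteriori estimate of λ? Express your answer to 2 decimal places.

Σxᵢ = 12+0+4+7+8+11 = 42, with n = 6.
Posterior ∝ λ^6e^(−3.6λ) · λ^42e^(−6λ) = λ^48e^(−9.6λ), i.e. Gamma(shape=49, rate=9.6).
The mode of a Gamma(a, b) with a ≥ 1 (shape–rate) is (a−1)/b = 48/9.6 ≈ 5.00.

λ̂_MAP = 5.00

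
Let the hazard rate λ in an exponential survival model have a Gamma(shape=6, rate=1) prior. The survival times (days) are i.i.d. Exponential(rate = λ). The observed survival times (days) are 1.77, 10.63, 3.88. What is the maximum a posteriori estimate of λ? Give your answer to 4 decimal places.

λ̂_MAP = 0.4630

The Exponential(rate=λ) likelihood is ∝ λ^n e^(−λΣtᵢ). Here n = 3 and Σtᵢ = 1.77 + 10.63 + 3.88 = 16.28.
Posterior ∝ λ^5e^(−1λ) · λ^3e^(−16.28λ) = λ^8e^(−17.28λ), i.e. Gamma(9, 17.28).
Mode = (a−1)/b = 8/17.28 ≈ 0.4630.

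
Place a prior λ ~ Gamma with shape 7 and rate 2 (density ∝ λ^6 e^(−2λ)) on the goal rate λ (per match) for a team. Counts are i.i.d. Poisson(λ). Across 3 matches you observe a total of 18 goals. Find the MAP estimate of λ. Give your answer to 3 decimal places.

λ̂_MAP = 4.800

Σxᵢ = 18, n = 3.
Posterior ∝ λ^6e^(−2λ) · λ^18e^(−3λ) = λ^24e^(−5λ), i.e. Gamma(shape=25, rate=5).
The mode of a Gamma(a, b) with a ≥ 1 (shape–rate) is (a−1)/b = 24/5 ≈ 4.800.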